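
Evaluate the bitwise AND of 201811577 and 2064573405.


0b1100000001110110011001111001 & 0b1111011000011101110001111011101 = 0b1000000001100110001001011001 = 134636121

134636121


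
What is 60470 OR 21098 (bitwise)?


0b1110110000110110 | 0b101001001101010 = 0b1111111001111110 = 65150

65150


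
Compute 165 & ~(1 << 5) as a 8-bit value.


165 & ~(1 << 5) = 133

133


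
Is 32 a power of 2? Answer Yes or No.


0b100000. Only one bit set => Yes

Yes


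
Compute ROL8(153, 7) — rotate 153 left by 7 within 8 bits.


Rotate 0b10011001 left by 7 (8-bit) = 0b11001100 = 204

204


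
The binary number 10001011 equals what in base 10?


10001011 in decimal = 139

139


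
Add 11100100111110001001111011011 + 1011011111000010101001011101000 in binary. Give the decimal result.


11100100111110001001111011011 + 1011011111000010101001011101000 = 1111000100000000110011011000011 = 2021680835

2021680835


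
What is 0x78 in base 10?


78 hex = 120 decimal

120


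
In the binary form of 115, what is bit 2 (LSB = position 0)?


0b1110011, position 2 = 0

0


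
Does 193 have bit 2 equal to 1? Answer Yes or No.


0b11000001, bit 2 = 0. No

No


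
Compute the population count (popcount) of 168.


0b10101000 has 3 set bits

3


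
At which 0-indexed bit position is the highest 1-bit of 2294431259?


0b10001000110000100011111000011011. Highest set bit at position 31

31


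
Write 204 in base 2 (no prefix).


204 = 11001100 in binary

11001100


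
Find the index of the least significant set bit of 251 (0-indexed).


0b11111011. Lowest set bit at position 0

0


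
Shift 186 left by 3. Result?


0b10111010 << 3 = 0b10111010000 = 1488

1488


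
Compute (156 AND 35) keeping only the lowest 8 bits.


Step 1: 156 & 35 = 0
Step 2: 0 & 255 = 0

0


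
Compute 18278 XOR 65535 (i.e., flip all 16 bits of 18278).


18278 ^ 65535 = 47257

47257


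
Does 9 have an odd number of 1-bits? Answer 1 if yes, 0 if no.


0b1001 has 2 ones => parity 0

0


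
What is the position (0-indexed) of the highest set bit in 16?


0b10000. Highest set bit at position 4

4


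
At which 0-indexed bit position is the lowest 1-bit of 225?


0b11100001. Lowest set bit at position 0

0


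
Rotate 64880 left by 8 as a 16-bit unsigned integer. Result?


Rotate 0b1111110101110000 left by 8 (16-bit) = 0b111000011111101 = 28925

28925


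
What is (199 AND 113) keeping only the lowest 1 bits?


Step 1: 199 & 113 = 65
Step 2: 65 & 1 = 1

1


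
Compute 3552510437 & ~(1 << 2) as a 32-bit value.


3552510437 & ~(1 << 2) = 3552510433

3552510433


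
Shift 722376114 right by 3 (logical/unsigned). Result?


0b101011000011101001010110110010 >> 3 = 0b101011000011101001010110110 = 90297014

90297014


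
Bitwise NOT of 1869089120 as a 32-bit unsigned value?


~0b1101111011010000000100101100000 = 0b10010000100101111111011010011111 = 2425878175 (32-bit unsigned)

2425878175


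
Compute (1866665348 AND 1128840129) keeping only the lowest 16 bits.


Step 1: 1866665348 & 1128840129 = 1128270208
Step 2: 1128270208 & 65535 = 2432

2432


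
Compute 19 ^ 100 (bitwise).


0b10011 ^ 0b1100100 = 0b1110111 = 119

119


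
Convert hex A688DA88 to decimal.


A688DA88 hex = 2793986696 decimal

2793986696


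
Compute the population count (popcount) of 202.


0b11001010 has 4 set bits

4


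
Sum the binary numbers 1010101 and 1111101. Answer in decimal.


1010101 + 1111101 = 11010010 = 210

210


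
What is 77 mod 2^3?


77 & 7 = 5

5


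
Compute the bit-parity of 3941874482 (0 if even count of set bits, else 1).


0b11101010111101000011101100110010 has 18 ones => parity 0

0


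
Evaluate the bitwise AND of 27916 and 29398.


0b110110100001100 & 0b111001011010110 = 0b110000000000100 = 24580

24580


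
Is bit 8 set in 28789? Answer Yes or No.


0b111000001110101, bit 8 = 0. No

No


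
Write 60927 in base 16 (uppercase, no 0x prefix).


60927 = EDFF hex

EDFF


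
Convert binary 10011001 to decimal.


10011001 in decimal = 153

153


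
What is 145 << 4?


0b10010001 << 4 = 0b100100010000 = 2320

2320


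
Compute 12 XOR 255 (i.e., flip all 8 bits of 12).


12 ^ 255 = 243

243


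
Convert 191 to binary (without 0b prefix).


191 = 10111111 in binary

10111111


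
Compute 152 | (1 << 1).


152 | (1 << 1) = 152 | 2 = 154

154


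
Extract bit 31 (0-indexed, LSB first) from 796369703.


0b101111011101111010001100100111, position 31 = 0

0


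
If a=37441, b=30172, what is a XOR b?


37441 ^ 30172 = 59293

59293


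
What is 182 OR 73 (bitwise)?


0b10110110 | 0b1001001 = 0b11111111 = 255

255


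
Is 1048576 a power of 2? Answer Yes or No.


0b100000000000000000000. Only one bit set => Yes

Yes


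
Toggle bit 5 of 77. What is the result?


77 ^ (1 << 5) = 77 ^ 32 = 109

109


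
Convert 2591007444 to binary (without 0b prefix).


2591007444 = 10011010011011111010001011010100 in binary

10011010011011111010001011010100


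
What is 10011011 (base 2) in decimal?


10011011 in decimal = 155

155


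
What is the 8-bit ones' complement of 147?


147 ^ 255 = 108

108


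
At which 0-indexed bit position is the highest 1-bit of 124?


0b1111100. Highest set bit at position 6

6


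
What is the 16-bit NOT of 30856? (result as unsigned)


~0b111100010001000 = 0b1000011101110111 = 34679 (16-bit unsigned)

34679


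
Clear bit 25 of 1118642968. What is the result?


1118642968 & ~(1 << 25) = 1085088536

1085088536


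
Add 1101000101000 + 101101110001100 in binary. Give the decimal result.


1101000101000 + 101101110001100 = 111010110110100 = 30132

30132


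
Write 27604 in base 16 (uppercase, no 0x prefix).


27604 = 6BD4 hex

6BD4


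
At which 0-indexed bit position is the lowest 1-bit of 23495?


0b101101111000111. Lowest set bit at position 0

0


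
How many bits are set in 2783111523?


0b10100101111000101110100101100011 has 17 set bits

17


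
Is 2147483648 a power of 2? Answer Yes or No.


0b10000000000000000000000000000000. Only one bit set => Yes

Yes


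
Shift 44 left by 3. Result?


0b101100 << 3 = 0b101100000 = 352

352


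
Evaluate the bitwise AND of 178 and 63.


0b10110010 & 0b111111 = 0b110010 = 50

50


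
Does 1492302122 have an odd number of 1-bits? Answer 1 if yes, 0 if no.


0b1011000111100101011100100101010 has 16 ones => parity 0

0


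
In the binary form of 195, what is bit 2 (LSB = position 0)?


0b11000011, position 2 = 0

0


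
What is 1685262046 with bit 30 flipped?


1685262046 ^ (1 << 30) = 1685262046 ^ 1073741824 = 611520222

611520222


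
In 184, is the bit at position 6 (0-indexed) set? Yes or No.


0b10111000, bit 6 = 0. No

No


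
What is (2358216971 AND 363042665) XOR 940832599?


Step 1: 2358216971 & 363042665 = 75727113
Step 2: 75727113 ^ 940832599 = 1016100446

1016100446


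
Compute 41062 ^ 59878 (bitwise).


0b1010000001100110 ^ 0b1110100111100110 = 0b100100110000000 = 18816

18816


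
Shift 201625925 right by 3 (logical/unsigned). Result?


0b1100000001001001000101000101 >> 3 = 0b1100000001001001000101000 = 25203240

25203240


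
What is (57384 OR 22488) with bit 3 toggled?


Step 1: 57384 | 22488 = 63480
Step 2: 63480 ^ (1 << 3) = 63480 ^ 8 = 63472

63472


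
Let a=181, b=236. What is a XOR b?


181 ^ 236 = 89

89


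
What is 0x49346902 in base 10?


49346902 hex = 1228171522 decimal

1228171522


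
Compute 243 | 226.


0b11110011 | 0b11100010 = 0b11110011 = 243

243


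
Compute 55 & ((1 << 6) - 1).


55 & 63 = 55

55


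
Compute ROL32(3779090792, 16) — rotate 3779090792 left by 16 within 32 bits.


Rotate 0b11100001010000000101100101101000 left by 16 (32-bit) = 0b1011001011010001110000101000000 = 1500045632

1500045632


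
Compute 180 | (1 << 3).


180 | (1 << 3) = 180 | 8 = 188

188


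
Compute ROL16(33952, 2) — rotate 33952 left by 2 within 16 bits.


Rotate 0b1000010010100000 left by 2 (16-bit) = 0b1001010000010 = 4738

4738


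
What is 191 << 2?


0b10111111 << 2 = 0b1011111100 = 764

764


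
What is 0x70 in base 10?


70 hex = 112 decimal

112


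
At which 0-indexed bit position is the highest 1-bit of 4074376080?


0b11110010110110100000101110010000. Highest set bit at position 31

31


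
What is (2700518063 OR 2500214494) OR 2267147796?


Step 1: 2700518063 | 2500214494 = 3052846847
Step 2: 3052846847 | 2267147796 = 3086483199

3086483199


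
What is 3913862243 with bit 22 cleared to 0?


3913862243 & ~(1 << 22) = 3909667939

3909667939


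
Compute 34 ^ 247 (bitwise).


0b100010 ^ 0b11110111 = 0b11010101 = 213

213


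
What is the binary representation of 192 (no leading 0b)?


192 = 11000000 in binary

11000000


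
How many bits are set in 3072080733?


0b10110111000111000011101101011101 has 19 set bits

19


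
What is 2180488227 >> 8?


0b10000001111101111001110000100011 >> 8 = 0b100000011111011110011100 = 8517532

8517532


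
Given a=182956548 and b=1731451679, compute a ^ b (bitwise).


182956548 ^ 1731451679 = 1842637083

1842637083


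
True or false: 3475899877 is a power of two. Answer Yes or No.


0b11001111001011100000010111100101. Multiple bits set => No

No


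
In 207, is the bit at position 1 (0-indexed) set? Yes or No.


0b11001111, bit 1 = 1. Yes

Yes


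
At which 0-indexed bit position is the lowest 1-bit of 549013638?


0b100000101110010100100010000110. Lowest set bit at position 1

1


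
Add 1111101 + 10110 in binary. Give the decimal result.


1111101 + 10110 = 10010011 = 147

147


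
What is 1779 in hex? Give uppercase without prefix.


1779 = 6F3 hex

6F3


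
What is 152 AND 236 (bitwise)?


0b10011000 & 0b11101100 = 0b10001000 = 136

136


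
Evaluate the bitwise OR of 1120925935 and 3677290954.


0b1000010110011111111100011101111 | 0b11011011001011110000000111001010 = 0b11011011111011111111100111101111 = 3689937391

3689937391


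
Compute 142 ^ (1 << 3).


142 ^ (1 << 3) = 142 ^ 8 = 134

134


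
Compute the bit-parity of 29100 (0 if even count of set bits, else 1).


0b111000110101100 has 8 ones => parity 0

0


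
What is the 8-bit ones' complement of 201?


201 ^ 255 = 54

54


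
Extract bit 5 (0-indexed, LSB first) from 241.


0b11110001, position 5 = 1

1


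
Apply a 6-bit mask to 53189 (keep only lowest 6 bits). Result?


53189 & 63 = 5

5


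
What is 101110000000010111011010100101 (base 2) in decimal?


101110000000010111011010100101 in decimal = 771847845

771847845


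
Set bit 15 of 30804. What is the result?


30804 | (1 << 15) = 30804 | 32768 = 63572

63572


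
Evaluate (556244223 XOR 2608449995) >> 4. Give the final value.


Step 1: 556244223 ^ 2608449995 = 3126744372
Step 2: 3126744372 >> 4 = 195421523

195421523


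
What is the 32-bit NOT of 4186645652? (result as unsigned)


~0b11111001100010110010010010010100 = 0b110011101001101101101101011 = 108321643 (32-bit unsigned)

108321643


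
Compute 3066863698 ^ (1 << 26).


3066863698 ^ (1 << 26) = 3066863698 ^ 67108864 = 2999754834

2999754834


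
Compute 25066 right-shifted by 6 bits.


0b110000111101010 >> 6 = 0b110000111 = 391

391


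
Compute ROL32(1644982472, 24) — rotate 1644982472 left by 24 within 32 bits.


Rotate 0b1100010000011000111000011001000 left by 24 (32-bit) = 0b11001000011000100000110001110000 = 3361868912

3361868912


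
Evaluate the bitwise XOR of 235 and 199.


0b11101011 ^ 0b11000111 = 0b101100 = 44

44


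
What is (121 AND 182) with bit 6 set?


Step 1: 121 & 182 = 48
Step 2: 48 | (1 << 6) = 48 | 64 = 112

112


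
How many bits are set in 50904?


0b1100011011011000 has 8 set bits

8


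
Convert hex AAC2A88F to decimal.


AAC2A88F hex = 2864883855 decimal

2864883855


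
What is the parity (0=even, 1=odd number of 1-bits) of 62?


0b111110 has 5 ones => parity 1

1


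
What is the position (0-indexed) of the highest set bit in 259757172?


0b1111011110111001010001110100. Highest set bit at position 27

27


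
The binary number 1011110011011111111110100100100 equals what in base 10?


1011110011011111111110100100100 in decimal = 1584397604

1584397604


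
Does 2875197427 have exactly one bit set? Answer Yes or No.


0b10101011011000000000011111110011. Multiple bits set => No

No


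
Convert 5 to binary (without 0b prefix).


5 = 101 in binary

101


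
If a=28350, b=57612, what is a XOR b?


28350 ^ 57612 = 36786

36786


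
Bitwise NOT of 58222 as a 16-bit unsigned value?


~0b1110001101101110 = 0b1110010010001 = 7313 (16-bit unsigned)

7313


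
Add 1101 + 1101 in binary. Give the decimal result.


1101 + 1101 = 11010 = 26

26


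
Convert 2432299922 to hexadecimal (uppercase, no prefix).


2432299922 = 90F9F392 hex

90F9F392


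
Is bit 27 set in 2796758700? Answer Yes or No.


0b10100110101100110010011010101100, bit 27 = 0. No

No


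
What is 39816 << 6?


0b1001101110001000 << 6 = 0b1001101110001000000000 = 2548224

2548224


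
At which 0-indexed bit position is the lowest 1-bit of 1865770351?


0b1101111001101010110010101101111. Lowest set bit at position 0

0


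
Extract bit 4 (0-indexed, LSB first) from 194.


0b11000010, position 4 = 0

0


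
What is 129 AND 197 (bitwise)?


0b10000001 & 0b11000101 = 0b10000001 = 129

129


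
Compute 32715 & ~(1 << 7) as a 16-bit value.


32715 & ~(1 << 7) = 32587

32587


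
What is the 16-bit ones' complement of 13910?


13910 ^ 65535 = 51625

51625


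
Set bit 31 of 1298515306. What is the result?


1298515306 | (1 << 31) = 1298515306 | 2147483648 = 3445998954

3445998954


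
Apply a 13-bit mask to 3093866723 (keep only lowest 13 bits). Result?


3093866723 & 8191 = 2275

2275


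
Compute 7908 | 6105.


0b1111011100100 | 0b1011111011001 = 0b1111111111101 = 8189

8189


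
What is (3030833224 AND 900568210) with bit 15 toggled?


Step 1: 3030833224 & 900568210 = 883200000
Step 2: 883200000 ^ (1 << 15) = 883200000 ^ 32768 = 883167232

883167232


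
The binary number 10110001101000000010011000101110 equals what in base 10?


10110001101000000010011000101110 in decimal = 2980062766

2980062766


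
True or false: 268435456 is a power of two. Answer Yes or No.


0b10000000000000000000000000000. Only one bit set => Yes

Yes


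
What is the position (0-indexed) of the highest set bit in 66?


0b1000010. Highest set bit at position 6

6


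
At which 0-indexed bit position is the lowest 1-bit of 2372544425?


0b10001101011010100010011110101001. Lowest set bit at position 0

0


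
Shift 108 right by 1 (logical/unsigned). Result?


0b1101100 >> 1 = 0b110110 = 54

54


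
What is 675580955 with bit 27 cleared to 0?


675580955 & ~(1 << 27) = 541363227

541363227


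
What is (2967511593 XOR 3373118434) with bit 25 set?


Step 1: 2967511593 ^ 3373118434 = 2045579723
Step 2: 2045579723 | (1 << 25) = 2045579723 | 33554432 = 2079134155

2079134155


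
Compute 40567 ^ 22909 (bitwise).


0b1001111001110111 ^ 0b101100101111101 = 0b1100011100001010 = 50954

50954


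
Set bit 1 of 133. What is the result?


133 | (1 << 1) = 133 | 2 = 135

135


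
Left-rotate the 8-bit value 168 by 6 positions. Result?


Rotate 0b10101000 left by 6 (8-bit) = 0b101010 = 42

42


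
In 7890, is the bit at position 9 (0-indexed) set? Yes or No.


0b1111011010010, bit 9 = 1. Yes

Yes


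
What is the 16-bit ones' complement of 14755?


14755 ^ 65535 = 50780

50780


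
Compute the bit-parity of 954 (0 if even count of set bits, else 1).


0b1110111010 has 7 ones => parity 1

1


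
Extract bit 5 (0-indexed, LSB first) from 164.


0b10100100, position 5 = 1

1


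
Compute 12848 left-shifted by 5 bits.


0b11001000110000 << 5 = 0b1100100011000000000 = 411136

411136


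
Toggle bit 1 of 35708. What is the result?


35708 ^ (1 << 1) = 35708 ^ 2 = 35710

35710


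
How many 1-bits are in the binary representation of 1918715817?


0b1110010010111010100011110101001 has 17 set bits

17


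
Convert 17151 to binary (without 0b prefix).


17151 = 100001011111111 in binary

100001011111111


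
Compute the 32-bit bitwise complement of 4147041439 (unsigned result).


~0b11110111001011101101010010011111 = 0b1000110100010010101101100000 = 147925856 (32-bit unsigned)

147925856


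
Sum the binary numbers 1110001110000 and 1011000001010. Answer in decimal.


1110001110000 + 1011000001010 = 11001001111010 = 12922

12922


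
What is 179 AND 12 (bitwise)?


0b10110011 & 0b1100 = 0b0 = 0

0


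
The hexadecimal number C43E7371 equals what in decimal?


C43E7371 hex = 3292427121 decimal

3292427121


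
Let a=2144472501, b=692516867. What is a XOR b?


2144472501 ^ 692516867 = 1452602806

1452602806


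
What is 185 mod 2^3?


185 & 7 = 1

1


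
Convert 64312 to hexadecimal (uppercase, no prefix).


64312 = FB38 hex

FB38


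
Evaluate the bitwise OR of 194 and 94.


0b11000010 | 0b1011110 = 0b11011110 = 222

222


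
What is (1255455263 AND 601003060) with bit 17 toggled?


Step 1: 1255455263 & 601003060 = 47222804
Step 2: 47222804 ^ (1 << 17) = 47222804 ^ 131072 = 47353876

47353876


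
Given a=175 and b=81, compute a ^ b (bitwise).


175 ^ 81 = 254

254


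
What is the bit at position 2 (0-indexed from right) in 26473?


0b110011101101001, position 2 = 0

0


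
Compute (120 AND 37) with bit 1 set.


Step 1: 120 & 37 = 32
Step 2: 32 | (1 << 1) = 32 | 2 = 34

34


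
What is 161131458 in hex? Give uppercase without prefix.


161131458 = 99AABC2 hex

99AABC2


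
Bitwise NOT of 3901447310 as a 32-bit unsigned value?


~0b11101000100010110101110010001110 = 0b10111011101001010001101110001 = 393519985 (32-bit unsigned)

393519985


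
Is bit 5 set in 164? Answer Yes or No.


0b10100100, bit 5 = 1. Yes

Yes


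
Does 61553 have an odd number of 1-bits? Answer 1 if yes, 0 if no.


0b1111000001110001 has 8 ones => parity 0

0


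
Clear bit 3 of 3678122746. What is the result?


3678122746 & ~(1 << 3) = 3678122738

3678122738


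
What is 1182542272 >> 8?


0b1000110011111000010100111000000 >> 8 = 0b10001100111110000101001 = 4619305

4619305


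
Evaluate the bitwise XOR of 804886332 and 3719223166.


0b101111111110011001011100111100 ^ 0b11011101101011101101011101111110 = 0b11110010010101110100000001000010 = 4065804354

4065804354


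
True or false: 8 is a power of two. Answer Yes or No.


0b1000. Only one bit set => Yes

Yes


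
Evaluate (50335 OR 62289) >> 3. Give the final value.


Step 1: 50335 | 62289 = 63455
Step 2: 63455 >> 3 = 7931

7931


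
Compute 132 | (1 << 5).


132 | (1 << 5) = 132 | 32 = 164

164


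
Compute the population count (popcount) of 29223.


0b111001000100111 has 8 set bits

8


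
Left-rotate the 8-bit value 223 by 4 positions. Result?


Rotate 0b11011111 left by 4 (8-bit) = 0b11111101 = 253

253


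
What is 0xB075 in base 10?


B075 hex = 45173 decimal

45173


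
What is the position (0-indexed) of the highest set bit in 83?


0b1010011. Highest set bit at position 6

6


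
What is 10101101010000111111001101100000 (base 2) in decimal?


10101101010000111111001101100000 in decimal = 2906911584

2906911584


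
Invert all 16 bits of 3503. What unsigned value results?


3503 ^ 65535 = 62032

62032


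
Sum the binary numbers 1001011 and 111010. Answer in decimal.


1001011 + 111010 = 10000101 = 133

133


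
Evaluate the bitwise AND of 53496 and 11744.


0b1101000011111000 & 0b10110111100000 = 0b11100000 = 224

224


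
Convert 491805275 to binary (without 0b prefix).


491805275 = 11101010100000101101001011011 in binary

11101010100000101101001011011


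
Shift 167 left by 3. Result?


0b10100111 << 3 = 0b10100111000 = 1336

1336


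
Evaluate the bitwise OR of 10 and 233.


0b1010 | 0b11101001 = 0b11101011 = 235

235


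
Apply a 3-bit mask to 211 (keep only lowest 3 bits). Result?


211 & 7 = 3

3


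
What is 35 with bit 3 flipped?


35 ^ (1 << 3) = 35 ^ 8 = 43

43


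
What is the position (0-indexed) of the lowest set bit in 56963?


0b1101111010000011. Lowest set bit at position 0

0


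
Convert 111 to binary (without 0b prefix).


111 = 1101111 in binary

1101111


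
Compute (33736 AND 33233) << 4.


Step 1: 33736 & 33233 = 33216
Step 2: 33216 << 4 = 531456

531456


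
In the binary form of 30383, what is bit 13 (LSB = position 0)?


0b111011010101111, position 13 = 1

1


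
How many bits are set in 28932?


0b111000100000100 has 5 set bits

5


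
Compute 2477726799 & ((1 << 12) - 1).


2477726799 & 4095 = 3151

3151


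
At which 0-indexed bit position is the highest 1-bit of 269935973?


0b10000000101101110010101100101. Highest set bit at position 28

28


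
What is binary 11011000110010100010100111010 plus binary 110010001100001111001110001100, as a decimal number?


11011000110010100010100111010 + 110010001100001111001110001100 = 1001101010010100011100011000110 = 1296709830

1296709830


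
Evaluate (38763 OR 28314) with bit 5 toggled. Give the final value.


Step 1: 38763 | 28314 = 65531
Step 2: 65531 ^ (1 << 5) = 65531 ^ 32 = 65499

65499


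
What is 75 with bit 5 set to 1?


75 | (1 << 5) = 75 | 32 = 107

107


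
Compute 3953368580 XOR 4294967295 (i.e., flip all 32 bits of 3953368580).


3953368580 ^ 4294967295 = 341598715

341598715


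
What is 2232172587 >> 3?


0b10000101000011000100000000101011 >> 3 = 0b10000101000011000100000000101 = 279021573

279021573


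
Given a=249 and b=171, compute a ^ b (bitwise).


249 ^ 171 = 82

82


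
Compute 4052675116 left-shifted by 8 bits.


0b11110001100011101110101000101100 << 8 = 0b1111000110001110111010100010110000000000 = 1037484829696

1037484829696


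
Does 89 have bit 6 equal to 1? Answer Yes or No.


0b1011001, bit 6 = 1. Yes

Yes


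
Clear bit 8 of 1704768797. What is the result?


1704768797 & ~(1 << 8) = 1704768541

1704768541


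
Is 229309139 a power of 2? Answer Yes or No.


0b1101101010101111101011010011. Multiple bits set => No

No


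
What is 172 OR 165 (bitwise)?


0b10101100 | 0b10100101 = 0b10101101 = 173

173


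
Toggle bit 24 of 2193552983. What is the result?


2193552983 ^ (1 << 24) = 2193552983 ^ 16777216 = 2210330199

2210330199


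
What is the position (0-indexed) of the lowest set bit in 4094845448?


0b11110100000100100110001000001000. Lowest set bit at position 3

3


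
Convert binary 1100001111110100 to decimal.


1100001111110100 in decimal = 50164

50164


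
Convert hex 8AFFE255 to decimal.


8AFFE255 hex = 2332025429 decimal

2332025429


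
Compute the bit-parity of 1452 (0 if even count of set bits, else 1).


0b10110101100 has 6 ones => parity 0

0


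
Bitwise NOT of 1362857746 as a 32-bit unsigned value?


~0b1010001001110111000111100010010 = 0b10101110110001000111000011101101 = 2932109549 (32-bit unsigned)

2932109549


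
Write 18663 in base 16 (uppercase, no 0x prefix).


18663 = 48E7 hex

48E7


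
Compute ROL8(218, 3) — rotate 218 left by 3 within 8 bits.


Rotate 0b11011010 left by 3 (8-bit) = 0b11010110 = 214

214


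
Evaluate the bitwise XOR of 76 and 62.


0b1001100 ^ 0b111110 = 0b1110010 = 114

114


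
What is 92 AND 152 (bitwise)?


0b1011100 & 0b10011000 = 0b11000 = 24

24


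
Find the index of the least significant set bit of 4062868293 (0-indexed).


0b11110010001010100111001101000101. Lowest set bit at position 0

0


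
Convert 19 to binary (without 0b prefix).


19 = 10011 in binary

10011


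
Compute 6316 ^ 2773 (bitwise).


0b1100010101100 ^ 0b101011010101 = 0b1001001111001 = 4729

4729


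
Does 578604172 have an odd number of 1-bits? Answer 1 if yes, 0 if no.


0b100010011111001100110010001100 has 14 ones => parity 0

0


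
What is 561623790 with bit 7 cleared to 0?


561623790 & ~(1 << 7) = 561623662

561623662


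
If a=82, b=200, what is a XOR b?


82 ^ 200 = 154

154


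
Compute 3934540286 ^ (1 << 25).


3934540286 ^ (1 << 25) = 3934540286 ^ 33554432 = 3900985854

3900985854


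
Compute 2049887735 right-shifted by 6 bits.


0b1111010001011101100110111110111 >> 6 = 0b1111010001011101100110111 = 32029495

32029495


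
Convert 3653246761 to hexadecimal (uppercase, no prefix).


3653246761 = D9C01F29 hex

D9C01F29


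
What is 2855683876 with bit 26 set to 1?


2855683876 | (1 << 26) = 2855683876 | 67108864 = 2922792740

2922792740


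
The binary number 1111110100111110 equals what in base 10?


1111110100111110 in decimal = 64830

64830


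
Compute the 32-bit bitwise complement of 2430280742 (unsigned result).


~0b10010000110110110010010000100110 = 0b1101111001001001101101111011001 = 1864686553 (32-bit unsigned)

1864686553


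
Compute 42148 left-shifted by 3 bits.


0b1010010010100100 << 3 = 0b1010010010100100000 = 337184

337184


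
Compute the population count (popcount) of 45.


0b101101 has 4 set bits

4


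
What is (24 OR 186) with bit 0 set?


Step 1: 24 | 186 = 186
Step 2: 186 | (1 << 0) = 186 | 1 = 187

187


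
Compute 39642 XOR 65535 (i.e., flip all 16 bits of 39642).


39642 ^ 65535 = 25893

25893


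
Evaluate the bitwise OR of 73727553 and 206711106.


0b100011001001111111001000001 | 0b1100010100100010100101000010 = 0b1100011101101111111101000011 = 209125187

209125187


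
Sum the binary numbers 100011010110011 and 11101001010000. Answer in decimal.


100011010110011 + 11101001010000 = 1000000100000011 = 33027

33027


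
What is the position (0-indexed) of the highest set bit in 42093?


0b1010010001101101. Highest set bit at position 15

15


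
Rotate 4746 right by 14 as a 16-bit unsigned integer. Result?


Rotate 0b1001010001010 right by 14 (16-bit) = 0b100101000101000 = 18984

18984


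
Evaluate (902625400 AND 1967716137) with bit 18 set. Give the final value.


Step 1: 902625400 & 1967716137 = 893972520
Step 2: 893972520 | (1 << 18) = 893972520 | 262144 = 894234664

894234664


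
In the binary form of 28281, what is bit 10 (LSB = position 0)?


0b110111001111001, position 10 = 1

1


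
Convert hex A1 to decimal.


A1 hex = 161 decimal

161


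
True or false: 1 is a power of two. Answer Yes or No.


0b1. Only one bit set => Yes

Yes


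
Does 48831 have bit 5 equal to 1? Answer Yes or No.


0b1011111010111111, bit 5 = 1. Yes

Yes


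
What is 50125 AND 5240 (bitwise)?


0b1100001111001101 & 0b1010001111000 = 0b1001000 = 72

72


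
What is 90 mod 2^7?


90 & 127 = 90

90


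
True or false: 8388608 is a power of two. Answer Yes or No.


0b100000000000000000000000. Only one bit set => Yes

Yes


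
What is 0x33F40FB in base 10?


33F40FB hex = 54477051 decimal

54477051


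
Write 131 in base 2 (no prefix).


131 = 10000011 in binary

10000011


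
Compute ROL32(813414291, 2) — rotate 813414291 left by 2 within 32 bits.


Rotate 0b110000011110111011011110010011 left by 2 (32-bit) = 0b11000001111011101101111001001100 = 3253657164

3253657164


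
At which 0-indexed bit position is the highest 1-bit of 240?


0b11110000. Highest set bit at position 7

7


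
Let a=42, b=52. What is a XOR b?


42 ^ 52 = 30

30


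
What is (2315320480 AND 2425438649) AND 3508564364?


Step 1: 2315320480 & 2425438649 = 2147500192
Step 2: 2147500192 & 3508564364 = 2147500160

2147500160


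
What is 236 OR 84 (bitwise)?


0b11101100 | 0b1010100 = 0b11111100 = 252

252


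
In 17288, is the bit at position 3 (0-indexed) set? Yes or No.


0b100001110001000, bit 3 = 1. Yes

Yes


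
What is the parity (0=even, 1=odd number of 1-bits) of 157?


0b10011101 has 5 ones => parity 1

1


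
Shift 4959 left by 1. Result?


0b1001101011111 << 1 = 0b10011010111110 = 9918

9918


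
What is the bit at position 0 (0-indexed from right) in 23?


0b10111, position 0 = 1

1


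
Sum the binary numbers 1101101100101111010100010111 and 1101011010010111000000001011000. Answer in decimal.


1101101100101111010100010111 + 1101011010010111000000001011000 = 1111000111111100111010101101111 = 2029942127

2029942127


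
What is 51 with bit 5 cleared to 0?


51 & ~(1 << 5) = 19

19


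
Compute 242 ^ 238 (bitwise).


0b11110010 ^ 0b11101110 = 0b11100 = 28

28


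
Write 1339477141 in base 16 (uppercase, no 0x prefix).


1339477141 = 4FD6CC95 hex

4FD6CC95


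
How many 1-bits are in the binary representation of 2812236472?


0b10100111100111110101001010111000 has 18 set bits

18


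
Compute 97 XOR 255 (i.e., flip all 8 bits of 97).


97 ^ 255 = 158

158


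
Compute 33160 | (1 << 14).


33160 | (1 << 14) = 33160 | 16384 = 49544

49544


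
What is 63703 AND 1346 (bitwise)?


0b1111100011010111 & 0b10101000010 = 0b1000010 = 66

66


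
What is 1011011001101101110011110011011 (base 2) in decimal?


1011011001101101110011110011011 in decimal = 1530324891

1530324891


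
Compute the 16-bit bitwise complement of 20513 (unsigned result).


~0b101000000100001 = 0b1010111111011110 = 45022 (16-bit unsigned)

45022


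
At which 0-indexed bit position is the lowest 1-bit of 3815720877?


0b11100011011011110100011110101101. Lowest set bit at position 0

0


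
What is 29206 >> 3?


0b111001000010110 >> 3 = 0b111001000010 = 3650

3650


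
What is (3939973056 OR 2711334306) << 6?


Step 1: 3939973056 | 2711334306 = 3957309410
Step 2: 3957309410 << 6 = 253267802240

253267802240


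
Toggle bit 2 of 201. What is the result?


201 ^ (1 << 2) = 201 ^ 4 = 205

205


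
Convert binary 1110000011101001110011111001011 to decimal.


1110000011101001110011111001011 in decimal = 1886709707

1886709707


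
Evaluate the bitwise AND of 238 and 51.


0b11101110 & 0b110011 = 0b100010 = 34

34


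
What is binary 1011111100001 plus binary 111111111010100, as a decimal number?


1011111100001 + 111111111010100 = 1001011110110101 = 38837

38837


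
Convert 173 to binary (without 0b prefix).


173 = 10101101 in binary

10101101


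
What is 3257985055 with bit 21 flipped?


3257985055 ^ (1 << 21) = 3257985055 ^ 2097152 = 3255887903

3255887903


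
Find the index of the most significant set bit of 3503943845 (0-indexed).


0b11010000110110011111000010100101. Highest set bit at position 31

31


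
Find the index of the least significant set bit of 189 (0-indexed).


0b10111101. Lowest set bit at position 0

0


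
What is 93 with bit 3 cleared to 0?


93 & ~(1 << 3) = 85

85


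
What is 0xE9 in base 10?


E9 hex = 233 decimal

233


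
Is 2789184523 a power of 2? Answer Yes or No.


0b10100110001111111001010000001011. Multiple bits set => No

No


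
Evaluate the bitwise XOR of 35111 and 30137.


0b1000100100100111 ^ 0b111010110111001 = 0b1111110010011110 = 64670

64670


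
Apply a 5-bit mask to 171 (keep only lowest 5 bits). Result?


171 & 31 = 11

11


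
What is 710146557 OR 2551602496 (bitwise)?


0b101010010100111111100111111101 | 0b10011000000101100101110101000000 = 0b10111010010101111111110111111101 = 3126328829

3126328829


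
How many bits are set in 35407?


0b1000101001001111 has 8 set bits

8


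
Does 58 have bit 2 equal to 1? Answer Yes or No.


0b111010, bit 2 = 0. No

No


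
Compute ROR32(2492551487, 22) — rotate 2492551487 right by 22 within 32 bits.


Rotate 0b10010100100100010101000100111111 right by 22 (32-bit) = 0b1000101010001001111111001010010 = 1162149458

1162149458


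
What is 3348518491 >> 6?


0b11000111100101100101011001011011 >> 6 = 0b11000111100101100101011001 = 52320601

52320601


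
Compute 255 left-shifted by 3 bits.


0b11111111 << 3 = 0b11111111000 = 2040

2040


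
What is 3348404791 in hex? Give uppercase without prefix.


3348404791 = C7949A37 hex

C7949A37


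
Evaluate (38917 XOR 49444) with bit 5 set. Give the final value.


Step 1: 38917 ^ 49444 = 22817
Step 2: 22817 | (1 << 5) = 22817 | 32 = 22817

22817


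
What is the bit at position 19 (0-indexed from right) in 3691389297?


0b11011100000001100010000101110001, position 19 = 0

0


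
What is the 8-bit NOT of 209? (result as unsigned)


~0b11010001 = 0b101110 = 46 (8-bit unsigned)

46


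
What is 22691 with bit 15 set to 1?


22691 | (1 << 15) = 22691 | 32768 = 55459

55459


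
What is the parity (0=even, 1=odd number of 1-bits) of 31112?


0b111100110001000 has 7 ones => parity 1

1


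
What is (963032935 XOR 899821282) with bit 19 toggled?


Step 1: 963032935 ^ 899821282 = 214210949
Step 2: 214210949 ^ (1 << 19) = 214210949 ^ 524288 = 214735237

214735237


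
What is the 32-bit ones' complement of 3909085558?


3909085558 ^ 4294967295 = 385881737

385881737


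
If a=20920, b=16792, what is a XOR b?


20920 ^ 16792 = 4128

4128


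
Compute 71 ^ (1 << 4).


71 ^ (1 << 4) = 71 ^ 16 = 87

87


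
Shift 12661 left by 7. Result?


0b11000101110101 << 7 = 0b110001011101010000000 = 1620608

1620608


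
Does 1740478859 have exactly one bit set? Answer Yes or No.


0b1100111101111011001100110001011. Multiple bits set => No

No


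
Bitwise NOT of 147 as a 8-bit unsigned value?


~0b10010011 = 0b1101100 = 108 (8-bit unsigned)

108


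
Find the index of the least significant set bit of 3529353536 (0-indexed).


0b11010010010111011010100101000000. Lowest set bit at position 6

6


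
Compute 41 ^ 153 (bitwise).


0b101001 ^ 0b10011001 = 0b10110000 = 176

176


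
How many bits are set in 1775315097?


0b1101001110100010010100010011001 has 14 set bits

14


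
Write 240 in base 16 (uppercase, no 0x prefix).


240 = F0 hex

F0


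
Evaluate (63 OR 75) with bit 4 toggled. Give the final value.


Step 1: 63 | 75 = 127
Step 2: 127 ^ (1 << 4) = 127 ^ 16 = 111

111


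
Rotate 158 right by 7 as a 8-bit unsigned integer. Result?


Rotate 0b10011110 right by 7 (8-bit) = 0b111101 = 61

61


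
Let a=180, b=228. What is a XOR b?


180 ^ 228 = 80

80


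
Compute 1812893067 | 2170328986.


0b1101100000011101000110110001011 | 0b10000001010111001001011110011010 = 0b11101101010111101001111110011011 = 3982401435

3982401435


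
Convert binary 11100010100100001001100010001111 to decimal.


11100010100100001001100010001111 in decimal = 3801127055

3801127055


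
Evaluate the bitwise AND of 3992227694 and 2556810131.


0b11101101111101001000111101101110 & 0b10011000011001011101001110010011 = 0b10001000011001001000001100000010 = 2288288514

2288288514


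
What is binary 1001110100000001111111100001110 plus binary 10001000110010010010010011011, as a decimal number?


1001110100000001111111100001110 + 10001000110010010010010011011 = 1011111100110100010001110101001 = 1603937193

1603937193


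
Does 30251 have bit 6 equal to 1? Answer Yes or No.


0b111011000101011, bit 6 = 0. No

No


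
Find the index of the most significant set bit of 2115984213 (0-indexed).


0b1111110000111110101101101010101. Highest set bit at position 30

30


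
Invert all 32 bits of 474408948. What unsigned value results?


474408948 ^ 4294967295 = 3820558347

3820558347


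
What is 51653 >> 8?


0b1100100111000101 >> 8 = 0b11001001 = 201

201


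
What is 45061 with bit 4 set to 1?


45061 | (1 << 4) = 45061 | 16 = 45077

45077


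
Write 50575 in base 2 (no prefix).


50575 = 1100010110001111 in binary

1100010110001111


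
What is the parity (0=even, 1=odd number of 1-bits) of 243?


0b11110011 has 6 ones => parity 0

0


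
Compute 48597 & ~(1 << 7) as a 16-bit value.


48597 & ~(1 << 7) = 48469

48469


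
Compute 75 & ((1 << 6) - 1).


75 & 63 = 11

11


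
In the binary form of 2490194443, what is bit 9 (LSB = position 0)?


0b10010100011011010101101000001011, position 9 = 1

1


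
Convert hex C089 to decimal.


C089 hex = 49289 decimal

49289


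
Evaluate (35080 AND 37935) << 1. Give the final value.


Step 1: 35080 & 37935 = 32776
Step 2: 32776 << 1 = 65552

65552


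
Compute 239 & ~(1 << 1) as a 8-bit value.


239 & ~(1 << 1) = 237

237


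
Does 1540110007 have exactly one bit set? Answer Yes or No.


0b1011011110011000011011010110111. Multiple bits set => No

No


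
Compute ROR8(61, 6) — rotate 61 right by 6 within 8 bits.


Rotate 0b111101 right by 6 (8-bit) = 0b11110100 = 244

244


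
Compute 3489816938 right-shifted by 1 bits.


0b11010000000000100110000101101010 >> 1 = 0b1101000000000010011000010110101 = 1744908469

1744908469


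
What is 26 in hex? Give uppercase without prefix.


26 = 1A hex

1A


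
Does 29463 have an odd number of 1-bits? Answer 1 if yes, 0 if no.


0b111001100010111 has 9 ones => parity 1

1


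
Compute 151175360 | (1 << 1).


151175360 | (1 << 1) = 151175360 | 2 = 151175362

151175362


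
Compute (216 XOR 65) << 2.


Step 1: 216 ^ 65 = 153
Step 2: 153 << 2 = 612

612


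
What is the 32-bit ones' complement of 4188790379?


4188790379 ^ 4294967295 = 106176916

106176916


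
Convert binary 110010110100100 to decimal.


110010110100100 in decimal = 26020

26020


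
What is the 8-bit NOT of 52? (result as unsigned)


~0b110100 = 0b11001011 = 203 (8-bit unsigned)

203


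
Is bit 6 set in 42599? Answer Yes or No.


0b1010011001100111, bit 6 = 1. Yes

Yes


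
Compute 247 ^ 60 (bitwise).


0b11110111 ^ 0b111100 = 0b11001011 = 203

203


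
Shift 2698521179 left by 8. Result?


0b10100000110110000010101001011011 << 8 = 0b1010000011011000001010100101101100000000 = 690821421824

690821421824


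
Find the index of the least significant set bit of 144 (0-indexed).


0b10010000. Lowest set bit at position 4

4


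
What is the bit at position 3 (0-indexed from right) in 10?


0b1010, position 3 = 1

1


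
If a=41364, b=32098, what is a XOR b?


41364 ^ 32098 = 56566

56566


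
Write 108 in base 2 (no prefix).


108 = 1101100 in binary

1101100


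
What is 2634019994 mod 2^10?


2634019994 & 1023 = 154

154
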